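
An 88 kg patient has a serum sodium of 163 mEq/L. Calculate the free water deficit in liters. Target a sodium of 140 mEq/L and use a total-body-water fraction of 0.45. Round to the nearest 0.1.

6.5 L

TBW = 0.45 · 88 = 39.6 L
Free water deficit = TBW · (Na/140 − 1)
= 39.6 · (163/140 − 1)
= 39.6 · 0.1643
= 6.51 L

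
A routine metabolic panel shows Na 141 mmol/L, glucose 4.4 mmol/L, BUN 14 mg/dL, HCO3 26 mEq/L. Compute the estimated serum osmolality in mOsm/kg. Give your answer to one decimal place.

291.4 mOsm/kg

Calculated osmolality = 2·Na + glucose + BUN/2.8
= 2·141 + 4.4 + 14/2.8
= 282 + 4.40 + 5
= 291.4 mOsm/kg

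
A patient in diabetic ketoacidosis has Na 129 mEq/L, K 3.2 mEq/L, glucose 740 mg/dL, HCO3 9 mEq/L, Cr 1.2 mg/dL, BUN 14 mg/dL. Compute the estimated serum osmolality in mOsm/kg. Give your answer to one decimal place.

304.1 mOsm/kg

Calculated osmolality = 2·Na + glucose/18 + BUN/2.8
= 2·129 + 740/18 + 14/2.8
= 258 + 41.11 + 5
= 304.11 mOsm/kg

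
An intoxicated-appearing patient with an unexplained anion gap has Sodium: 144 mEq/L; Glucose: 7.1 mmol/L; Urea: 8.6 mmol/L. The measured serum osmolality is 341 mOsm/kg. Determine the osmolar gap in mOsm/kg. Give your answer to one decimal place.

Calculated osmolality = 2·Na + glucose + urea
= 2·144 + 7.1 + 8.6
= 288 + 7.10 + 8.60
= 303.7 mOsm/kg ≈ 303.7 mOsm/kg
Osmolar gap = measured − calculated = 341 − 303.7 = 37.3 mOsm/kg

37.3 mOsm/kg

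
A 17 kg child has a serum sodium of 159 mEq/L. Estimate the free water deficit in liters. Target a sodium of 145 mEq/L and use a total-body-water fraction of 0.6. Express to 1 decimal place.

1.0 L

TBW = 0.6 · 17 = 10.2 L
Free water deficit = TBW · (Na/145 − 1)
= 10.2 · (159/145 − 1)
= 10.2 · 0.0966
= 0.99 L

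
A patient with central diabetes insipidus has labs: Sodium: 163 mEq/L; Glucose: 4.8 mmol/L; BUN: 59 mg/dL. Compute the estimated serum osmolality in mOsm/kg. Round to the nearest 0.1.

351.9 mOsm/kg

Calculated osmolality = 2·Na + glucose + BUN/2.8
= 2·163 + 4.8 + 59/2.8
= 326 + 4.80 + 21.07
= 351.87 mOsm/kg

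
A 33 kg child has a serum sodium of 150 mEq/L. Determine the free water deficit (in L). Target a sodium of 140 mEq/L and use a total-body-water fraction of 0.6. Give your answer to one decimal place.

TBW = 0.6 · 33 = 19.8 L
Free water deficit = TBW · (Na/140 − 1)
= 19.8 · (150/140 − 1)
= 19.8 · 0.0714
= 1.41 L

1.4 L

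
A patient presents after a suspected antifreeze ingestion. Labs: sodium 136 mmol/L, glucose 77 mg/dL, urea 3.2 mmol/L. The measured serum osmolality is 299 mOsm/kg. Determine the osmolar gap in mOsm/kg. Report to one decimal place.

19.5 mOsm/kg

Calculated osmolality = 2·Na + glucose/18 + urea
= 2·136 + 77/18 + 3.2
= 272 + 4.28 + 3.20
= 279.48 mOsm/kg ≈ 279.5 mOsm/kg
Osmolar gap = measured − calculated = 299 − 279.5 = 19.5 mOsm/kg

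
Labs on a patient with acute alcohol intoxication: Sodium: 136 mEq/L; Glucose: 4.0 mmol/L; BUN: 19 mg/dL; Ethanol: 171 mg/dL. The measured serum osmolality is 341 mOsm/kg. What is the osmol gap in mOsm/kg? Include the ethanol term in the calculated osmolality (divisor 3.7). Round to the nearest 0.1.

12.0 mOsm/kg

Calculated osmolality = 2·Na + glucose + BUN/2.8 + ethanol/3.7
= 2·136 + 4 + 19/2.8 + 171/3.7
= 272 + 4 + 6.79 + 46.22
= 329.01 mOsm/kg ≈ 329.0 mOsm/kg
Osmolar gap = measured − calculated = 341 − 329.0 = 12.0 mOsm/kg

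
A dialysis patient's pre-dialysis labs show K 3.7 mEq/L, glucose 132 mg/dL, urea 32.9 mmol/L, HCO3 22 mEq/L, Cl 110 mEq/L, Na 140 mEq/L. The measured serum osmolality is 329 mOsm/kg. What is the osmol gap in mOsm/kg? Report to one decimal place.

Calculated osmolality = 2·Na + glucose/18 + urea
= 2·140 + 132/18 + 32.9
= 280 + 7.33 + 32.90
= 320.23 mOsm/kg ≈ 320.2 mOsm/kg
Osmolar gap = measured − calculated = 329 − 320.2 = 8.8 mOsm/kg

8.8 mOsm/kg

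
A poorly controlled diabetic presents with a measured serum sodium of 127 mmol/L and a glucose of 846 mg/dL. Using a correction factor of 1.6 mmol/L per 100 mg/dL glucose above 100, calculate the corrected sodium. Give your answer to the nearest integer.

Corrected Na = measured Na + 1.6 · (glucose − 100)/100
= 127 + 1.6 · (846 − 100)/100
= 127 + 11.9
= 138.9 mmol/L

139 mmol/L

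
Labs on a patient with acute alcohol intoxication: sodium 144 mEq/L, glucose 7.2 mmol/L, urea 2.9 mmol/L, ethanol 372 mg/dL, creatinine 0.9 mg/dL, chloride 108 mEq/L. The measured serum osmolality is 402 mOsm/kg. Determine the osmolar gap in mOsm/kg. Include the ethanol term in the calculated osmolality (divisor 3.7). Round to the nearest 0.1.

3.4 mOsm/kg

Calculated osmolality = 2·Na + glucose + urea + ethanol/3.7
= 2·144 + 7.2 + 2.9 + 372/3.7
= 288 + 7.20 + 2.90 + 100.54
= 398.64 mOsm/kg ≈ 398.6 mOsm/kg
Osmolar gap = measured − calculated = 402 − 398.6 = 3.4 mOsm/kg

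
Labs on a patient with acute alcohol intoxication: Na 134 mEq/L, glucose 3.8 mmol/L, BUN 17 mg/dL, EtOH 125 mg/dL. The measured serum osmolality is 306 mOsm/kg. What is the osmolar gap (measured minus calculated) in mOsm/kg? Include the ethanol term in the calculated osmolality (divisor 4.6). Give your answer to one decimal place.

Calculated osmolality = 2·Na + glucose + BUN/2.8 + ethanol/4.6
= 2·134 + 3.8 + 17/2.8 + 125/4.6
= 268 + 3.80 + 6.07 + 27.17
= 305.04 mOsm/kg ≈ 305.0 mOsm/kg
Osmolar gap = measured − calculated = 306 − 305.0 = 1.0 mOsm/kg

1.0 mOsm/kg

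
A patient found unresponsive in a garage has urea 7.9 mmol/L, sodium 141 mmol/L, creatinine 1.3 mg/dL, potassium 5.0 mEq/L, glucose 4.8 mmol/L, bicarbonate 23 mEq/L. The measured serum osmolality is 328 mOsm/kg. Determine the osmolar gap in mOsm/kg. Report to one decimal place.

33.3 mOsm/kg

Calculated osmolality = 2·Na + glucose + urea
= 2·141 + 4.8 + 7.9
= 282 + 4.80 + 7.90
= 294.7 mOsm/kg ≈ 294.7 mOsm/kg
Osmolar gap = measured − calculated = 328 − 294.7 = 33.3 mOsm/kg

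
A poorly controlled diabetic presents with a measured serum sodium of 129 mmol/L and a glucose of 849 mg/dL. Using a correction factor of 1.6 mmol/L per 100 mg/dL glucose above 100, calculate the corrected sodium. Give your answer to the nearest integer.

141 mmol/L

Corrected Na = measured Na + 1.6 · (glucose − 100)/100
= 129 + 1.6 · (849 − 100)/100
= 129 + 12
= 141 mmol/L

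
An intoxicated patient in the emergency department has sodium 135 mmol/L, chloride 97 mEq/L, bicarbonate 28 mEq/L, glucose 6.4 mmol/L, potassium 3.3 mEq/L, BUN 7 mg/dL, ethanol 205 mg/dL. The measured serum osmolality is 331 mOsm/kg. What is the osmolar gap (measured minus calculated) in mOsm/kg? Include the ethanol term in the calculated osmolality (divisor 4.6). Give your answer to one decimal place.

7.5 mOsm/kg

Calculated osmolality = 2·Na + glucose + BUN/2.8 + ethanol/4.6
= 2·135 + 6.4 + 7/2.8 + 205/4.6
= 270 + 6.40 + 2.50 + 44.57
= 323.47 mOsm/kg ≈ 323.5 mOsm/kg
Osmolar gap = measured − calculated = 331 − 323.5 = 7.5 mOsm/kg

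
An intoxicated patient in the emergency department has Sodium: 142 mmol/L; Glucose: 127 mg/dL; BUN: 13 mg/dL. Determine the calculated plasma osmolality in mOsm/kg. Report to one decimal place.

295.7 mOsm/kg

Calculated osmolality = 2·Na + glucose/18 + BUN/2.8
= 2·142 + 127/18 + 13/2.8
= 284 + 7.06 + 4.64
= 295.7 mOsm/kg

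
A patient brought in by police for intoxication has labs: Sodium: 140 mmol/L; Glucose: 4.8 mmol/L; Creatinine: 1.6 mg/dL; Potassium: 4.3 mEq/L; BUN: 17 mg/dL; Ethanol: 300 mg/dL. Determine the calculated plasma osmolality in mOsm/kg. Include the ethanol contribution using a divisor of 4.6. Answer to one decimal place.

Calculated osmolality = 2·Na + glucose + BUN/2.8 + ethanol/4.6
= 2·140 + 4.8 + 17/2.8 + 300/4.6
= 280 + 4.80 + 6.07 + 65.22
= 356.09 mOsm/kg

356.1 mOsm/kg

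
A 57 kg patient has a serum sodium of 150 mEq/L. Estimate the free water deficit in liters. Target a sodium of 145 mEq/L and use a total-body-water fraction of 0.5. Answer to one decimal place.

1.0 L

TBW = 0.5 · 57 = 28.5 L
Free water deficit = TBW · (Na/145 − 1)
= 28.5 · (150/145 − 1)
= 28.5 · 0.0345
= 0.98 L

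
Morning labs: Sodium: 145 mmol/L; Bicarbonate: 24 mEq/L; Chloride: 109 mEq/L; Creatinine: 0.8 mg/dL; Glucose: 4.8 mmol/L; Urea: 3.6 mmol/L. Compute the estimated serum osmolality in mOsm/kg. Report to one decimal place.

Calculated osmolality = 2·Na + glucose + urea
= 2·145 + 4.8 + 3.6
= 290 + 4.80 + 3.60
= 298.4 mOsm/kg

298.4 mOsm/kg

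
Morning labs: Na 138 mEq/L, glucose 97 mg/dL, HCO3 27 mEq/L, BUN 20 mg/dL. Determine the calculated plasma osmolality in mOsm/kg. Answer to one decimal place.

288.5 mOsm/kg

Calculated osmolality = 2·Na + glucose/18 + BUN/2.8
= 2·138 + 97/18 + 20/2.8
= 276 + 5.39 + 7.14
= 288.53 mOsm/kg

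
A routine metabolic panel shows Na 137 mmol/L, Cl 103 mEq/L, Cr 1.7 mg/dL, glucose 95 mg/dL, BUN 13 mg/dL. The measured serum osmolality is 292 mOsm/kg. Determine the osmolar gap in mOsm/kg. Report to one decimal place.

Calculated osmolality = 2·Na + glucose/18 + BUN/2.8
= 2·137 + 95/18 + 13/2.8
= 274 + 5.28 + 4.64
= 283.92 mOsm/kg ≈ 283.9 mOsm/kg
Osmolar gap = measured − calculated = 292 − 283.9 = 8.1 mOsm/kg

8.1 mOsm/kg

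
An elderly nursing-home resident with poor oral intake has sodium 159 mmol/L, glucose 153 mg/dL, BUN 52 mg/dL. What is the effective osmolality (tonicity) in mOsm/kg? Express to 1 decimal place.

326.5 mOsm/kg

Effective osmolality excludes urea (freely permeant across cell membranes):
2·Na + glucose/18
= 2·159 + 153/18
= 318 + 8.5
= 326.5 mOsm/kg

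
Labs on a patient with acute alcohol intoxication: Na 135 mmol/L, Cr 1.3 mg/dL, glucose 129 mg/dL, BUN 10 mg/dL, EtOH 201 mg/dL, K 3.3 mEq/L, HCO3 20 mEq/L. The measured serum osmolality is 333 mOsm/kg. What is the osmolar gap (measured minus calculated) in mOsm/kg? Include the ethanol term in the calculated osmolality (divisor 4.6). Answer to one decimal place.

Calculated osmolality = 2·Na + glucose/18 + BUN/2.8 + ethanol/4.6
= 2·135 + 129/18 + 10/2.8 + 201/4.6
= 270 + 7.17 + 3.57 + 43.70
= 324.44 mOsm/kg ≈ 324.4 mOsm/kg
Osmolar gap = measured − calculated = 333 − 324.4 = 8.6 mOsm/kg

8.6 mOsm/kg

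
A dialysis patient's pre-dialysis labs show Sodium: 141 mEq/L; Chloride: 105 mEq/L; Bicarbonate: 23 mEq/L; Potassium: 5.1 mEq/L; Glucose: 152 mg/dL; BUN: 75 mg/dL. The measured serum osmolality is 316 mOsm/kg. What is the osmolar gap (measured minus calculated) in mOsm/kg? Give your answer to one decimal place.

Calculated osmolality = 2·Na + glucose/18 + BUN/2.8
= 2·141 + 152/18 + 75/2.8
= 282 + 8.44 + 26.79
= 317.23 mOsm/kg ≈ 317.2 mOsm/kg
Osmolar gap = measured − calculated = 316 − 317.2 = -1.2 mOsm/kg

-1.2 mOsm/kg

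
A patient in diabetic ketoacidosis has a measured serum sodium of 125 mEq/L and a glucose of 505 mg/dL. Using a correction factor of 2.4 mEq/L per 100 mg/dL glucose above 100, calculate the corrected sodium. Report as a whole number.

Corrected Na = measured Na + 2.4 · (glucose − 100)/100
= 125 + 2.4 · (505 − 100)/100
= 125 + 9.7
= 134.7 mEq/L

135 mEq/L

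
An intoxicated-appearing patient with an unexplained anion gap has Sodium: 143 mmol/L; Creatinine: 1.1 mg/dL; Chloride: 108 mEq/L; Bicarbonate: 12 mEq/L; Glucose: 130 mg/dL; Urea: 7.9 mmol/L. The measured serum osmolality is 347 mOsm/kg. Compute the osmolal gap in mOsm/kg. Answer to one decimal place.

45.9 mOsm/kg

Calculated osmolality = 2·Na + glucose/18 + urea
= 2·143 + 130/18 + 7.9
= 286 + 7.22 + 7.90
= 301.12 mOsm/kg ≈ 301.1 mOsm/kg
Osmolar gap = measured − calculated = 347 − 301.1 = 45.9 mOsm/kg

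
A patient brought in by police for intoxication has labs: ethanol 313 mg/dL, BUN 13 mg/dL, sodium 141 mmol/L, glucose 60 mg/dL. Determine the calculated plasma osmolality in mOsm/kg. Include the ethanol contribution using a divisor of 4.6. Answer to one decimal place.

358.0 mOsm/kg

Calculated osmolality = 2·Na + glucose/18 + BUN/2.8 + ethanol/4.6
= 2·141 + 60/18 + 13/2.8 + 313/4.6
= 282 + 3.33 + 4.64 + 68.04
= 358.01 mOsm/kg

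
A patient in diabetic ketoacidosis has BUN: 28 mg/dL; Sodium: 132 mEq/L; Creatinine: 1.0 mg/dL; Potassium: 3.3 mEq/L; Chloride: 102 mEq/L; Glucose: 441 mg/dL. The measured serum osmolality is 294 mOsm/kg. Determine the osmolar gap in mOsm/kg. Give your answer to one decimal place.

Calculated osmolality = 2·Na + glucose/18 + BUN/2.8
= 2·132 + 441/18 + 28/2.8
= 264 + 24.50 + 10
= 298.5 mOsm/kg ≈ 298.5 mOsm/kg
Osmolar gap = measured − calculated = 294 − 298.5 = -4.5 mOsm/kg

-4.5 mOsm/kg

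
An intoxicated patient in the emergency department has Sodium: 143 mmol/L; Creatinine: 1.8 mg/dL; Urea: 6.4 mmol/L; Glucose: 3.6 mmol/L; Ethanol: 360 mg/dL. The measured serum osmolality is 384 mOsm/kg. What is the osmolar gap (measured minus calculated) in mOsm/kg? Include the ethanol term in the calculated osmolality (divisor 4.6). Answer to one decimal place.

Calculated osmolality = 2·Na + glucose + urea + ethanol/4.6
= 2·143 + 3.6 + 6.4 + 360/4.6
= 286 + 3.60 + 6.40 + 78.26
= 374.26 mOsm/kg ≈ 374.3 mOsm/kg
Osmolar gap = measured − calculated = 384 − 374.3 = 9.7 mOsm/kg

9.7 mOsm/kg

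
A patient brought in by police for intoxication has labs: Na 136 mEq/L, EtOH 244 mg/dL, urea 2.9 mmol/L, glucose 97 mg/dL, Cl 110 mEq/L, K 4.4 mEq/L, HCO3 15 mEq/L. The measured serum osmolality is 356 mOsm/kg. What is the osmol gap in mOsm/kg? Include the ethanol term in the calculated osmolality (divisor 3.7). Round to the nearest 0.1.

9.8 mOsm/kg

Calculated osmolality = 2·Na + glucose/18 + urea + ethanol/3.7
= 2·136 + 97/18 + 2.9 + 244/3.7
= 272 + 5.39 + 2.90 + 65.95
= 346.24 mOsm/kg ≈ 346.2 mOsm/kg
Osmolar gap = measured − calculated = 356 − 346.2 = 9.8 mOsm/kg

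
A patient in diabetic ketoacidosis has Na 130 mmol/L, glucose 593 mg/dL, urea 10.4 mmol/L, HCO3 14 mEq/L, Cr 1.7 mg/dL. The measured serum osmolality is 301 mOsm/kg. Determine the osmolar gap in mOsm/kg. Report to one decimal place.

-2.3 mOsm/kg

Calculated osmolality = 2·Na + glucose/18 + urea
= 2·130 + 593/18 + 10.4
= 260 + 32.94 + 10.40
= 303.34 mOsm/kg ≈ 303.3 mOsm/kg
Osmolar gap = measured − calculated = 301 − 303.3 = -2.3 mOsm/kg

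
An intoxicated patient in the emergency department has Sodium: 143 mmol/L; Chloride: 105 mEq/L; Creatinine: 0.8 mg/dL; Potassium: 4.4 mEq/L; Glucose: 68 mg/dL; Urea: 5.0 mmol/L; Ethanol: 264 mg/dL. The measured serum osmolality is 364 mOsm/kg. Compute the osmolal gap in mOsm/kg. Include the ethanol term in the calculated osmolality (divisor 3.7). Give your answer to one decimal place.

Calculated osmolality = 2·Na + glucose/18 + urea + ethanol/3.7
= 2·143 + 68/18 + 5 + 264/3.7
= 286 + 3.78 + 5 + 71.35
= 366.13 mOsm/kg ≈ 366.1 mOsm/kg
Osmolar gap = measured − calculated = 364 − 366.1 = -2.1 mOsm/kg

-2.1 mOsm/kg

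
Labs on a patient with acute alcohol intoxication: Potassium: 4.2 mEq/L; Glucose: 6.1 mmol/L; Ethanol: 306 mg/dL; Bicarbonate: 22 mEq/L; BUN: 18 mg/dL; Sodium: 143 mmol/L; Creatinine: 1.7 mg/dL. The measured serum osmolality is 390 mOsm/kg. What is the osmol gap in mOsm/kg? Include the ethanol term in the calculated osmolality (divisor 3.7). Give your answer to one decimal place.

Calculated osmolality = 2·Na + glucose + BUN/2.8 + ethanol/3.7
= 2·143 + 6.1 + 18/2.8 + 306/3.7
= 286 + 6.10 + 6.43 + 82.70
= 381.23 mOsm/kg ≈ 381.2 mOsm/kg
Osmolar gap = measured − calculated = 390 − 381.2 = 8.8 mOsm/kg

8.8 mOsm/kg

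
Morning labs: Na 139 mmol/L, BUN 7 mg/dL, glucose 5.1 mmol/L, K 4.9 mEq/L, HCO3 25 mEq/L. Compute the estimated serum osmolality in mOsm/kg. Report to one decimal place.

Calculated osmolality = 2·Na + glucose + BUN/2.8
= 2·139 + 5.1 + 7/2.8
= 278 + 5.10 + 2.50
= 285.6 mOsm/kg

285.6 mOsm/kg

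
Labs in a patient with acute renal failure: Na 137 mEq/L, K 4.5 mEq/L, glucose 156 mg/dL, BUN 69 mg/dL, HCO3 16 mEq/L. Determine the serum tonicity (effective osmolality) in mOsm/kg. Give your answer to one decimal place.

Effective osmolality excludes urea (freely permeant across cell membranes):
2·Na + glucose/18
= 2·137 + 156/18
= 274 + 8.67
= 282.67 mOsm/kg

282.7 mOsm/kg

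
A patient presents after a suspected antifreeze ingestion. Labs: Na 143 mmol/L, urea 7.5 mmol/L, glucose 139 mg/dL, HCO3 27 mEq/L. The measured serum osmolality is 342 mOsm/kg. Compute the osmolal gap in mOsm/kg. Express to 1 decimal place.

Calculated osmolality = 2·Na + glucose/18 + urea
= 2·143 + 139/18 + 7.5
= 286 + 7.72 + 7.50
= 301.22 mOsm/kg ≈ 301.2 mOsm/kg
Osmolar gap = measured − calculated = 342 − 301.2 = 40.8 mOsm/kg

40.8 mOsm/kg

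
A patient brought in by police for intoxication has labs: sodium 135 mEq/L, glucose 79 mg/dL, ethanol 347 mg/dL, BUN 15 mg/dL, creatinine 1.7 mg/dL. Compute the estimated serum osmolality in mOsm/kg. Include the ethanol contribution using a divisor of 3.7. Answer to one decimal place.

373.5 mOsm/kg

Calculated osmolality = 2·Na + glucose/18 + BUN/2.8 + ethanol/3.7
= 2·135 + 79/18 + 15/2.8 + 347/3.7
= 270 + 4.39 + 5.36 + 93.78
= 373.53 mOsm/kg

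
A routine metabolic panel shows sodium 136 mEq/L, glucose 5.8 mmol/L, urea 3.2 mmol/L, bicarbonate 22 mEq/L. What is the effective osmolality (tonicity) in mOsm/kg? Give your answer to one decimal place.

Effective osmolality excludes urea (freely permeant across cell membranes):
2·Na + glucose
= 2·136 + 5.8
= 272 + 5.8
= 277.8 mOsm/kg

277.8 mOsm/kg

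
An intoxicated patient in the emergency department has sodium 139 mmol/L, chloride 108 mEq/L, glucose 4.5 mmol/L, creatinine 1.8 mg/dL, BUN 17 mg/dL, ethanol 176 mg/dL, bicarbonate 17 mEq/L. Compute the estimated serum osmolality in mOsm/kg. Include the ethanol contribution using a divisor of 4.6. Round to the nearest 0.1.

Calculated osmolality = 2·Na + glucose + BUN/2.8 + ethanol/4.6
= 2·139 + 4.5 + 17/2.8 + 176/4.6
= 278 + 4.50 + 6.07 + 38.26
= 326.83 mOsm/kg

326.8 mOsm/kg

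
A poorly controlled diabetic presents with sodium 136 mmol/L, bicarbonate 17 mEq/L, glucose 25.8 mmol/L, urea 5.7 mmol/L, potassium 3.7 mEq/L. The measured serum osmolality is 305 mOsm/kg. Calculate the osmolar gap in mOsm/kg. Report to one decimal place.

Calculated osmolality = 2·Na + glucose + urea
= 2·136 + 25.8 + 5.7
= 272 + 25.80 + 5.70
= 303.5 mOsm/kg ≈ 303.5 mOsm/kg
Osmolar gap = measured − calculated = 305 − 303.5 = 1.5 mOsm/kg

1.5 mOsm/kg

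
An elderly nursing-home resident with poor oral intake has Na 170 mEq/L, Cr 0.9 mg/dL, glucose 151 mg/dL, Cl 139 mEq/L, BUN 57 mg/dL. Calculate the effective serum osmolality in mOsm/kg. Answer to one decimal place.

348.4 mOsm/kg

Effective osmolality excludes urea (freely permeant across cell membranes):
2·Na + glucose/18
= 2·170 + 151/18
= 340 + 8.39
= 348.39 mOsm/kg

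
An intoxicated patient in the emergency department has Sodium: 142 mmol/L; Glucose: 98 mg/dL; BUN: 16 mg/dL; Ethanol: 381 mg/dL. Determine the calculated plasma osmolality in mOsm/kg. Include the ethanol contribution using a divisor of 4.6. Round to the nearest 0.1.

Calculated osmolality = 2·Na + glucose/18 + BUN/2.8 + ethanol/4.6
= 2·142 + 98/18 + 16/2.8 + 381/4.6
= 284 + 5.44 + 5.71 + 82.83
= 377.98 mOsm/kg

378.0 mOsm/kg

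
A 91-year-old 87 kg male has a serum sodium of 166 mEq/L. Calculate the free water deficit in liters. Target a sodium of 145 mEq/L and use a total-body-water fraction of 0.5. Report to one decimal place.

6.3 L

TBW = 0.5 · 87 = 43.5 L
Free water deficit = TBW · (Na/145 − 1)
= 43.5 · (166/145 − 1)
= 43.5 · 0.1448
= 6.3 L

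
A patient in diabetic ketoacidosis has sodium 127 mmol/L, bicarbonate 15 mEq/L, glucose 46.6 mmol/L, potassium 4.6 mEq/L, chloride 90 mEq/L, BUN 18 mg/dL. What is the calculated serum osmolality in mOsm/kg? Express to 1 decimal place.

Calculated osmolality = 2·Na + glucose + BUN/2.8
= 2·127 + 46.6 + 18/2.8
= 254 + 46.60 + 6.43
= 307.03 mOsm/kg

307.0 mOsm/kg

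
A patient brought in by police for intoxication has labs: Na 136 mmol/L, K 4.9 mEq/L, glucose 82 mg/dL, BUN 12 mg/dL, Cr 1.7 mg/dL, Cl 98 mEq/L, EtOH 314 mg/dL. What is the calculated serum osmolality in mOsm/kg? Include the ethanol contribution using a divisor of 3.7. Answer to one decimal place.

Calculated osmolality = 2·Na + glucose/18 + BUN/2.8 + ethanol/3.7
= 2·136 + 82/18 + 12/2.8 + 314/3.7
= 272 + 4.56 + 4.29 + 84.86
= 365.71 mOsm/kg

365.7 mOsm/kg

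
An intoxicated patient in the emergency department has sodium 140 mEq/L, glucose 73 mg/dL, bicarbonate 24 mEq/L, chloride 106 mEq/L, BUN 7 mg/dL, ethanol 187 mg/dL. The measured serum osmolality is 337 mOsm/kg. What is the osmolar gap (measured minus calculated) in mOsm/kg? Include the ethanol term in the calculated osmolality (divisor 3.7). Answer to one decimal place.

-0.1 mOsm/kg

Calculated osmolality = 2·Na + glucose/18 + BUN/2.8 + ethanol/3.7
= 2·140 + 73/18 + 7/2.8 + 187/3.7
= 280 + 4.06 + 2.50 + 50.54
= 337.1 mOsm/kg ≈ 337.1 mOsm/kg
Osmolar gap = measured − calculated = 337 − 337.1 = -0.1 mOsm/kg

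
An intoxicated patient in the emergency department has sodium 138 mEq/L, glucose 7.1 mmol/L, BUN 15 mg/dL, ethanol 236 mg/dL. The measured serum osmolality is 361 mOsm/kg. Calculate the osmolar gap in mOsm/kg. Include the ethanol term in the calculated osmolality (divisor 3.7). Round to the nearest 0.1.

8.8 mOsm/kg

Calculated osmolality = 2·Na + glucose + BUN/2.8 + ethanol/3.7
= 2·138 + 7.1 + 15/2.8 + 236/3.7
= 276 + 7.10 + 5.36 + 63.78
= 352.24 mOsm/kg ≈ 352.2 mOsm/kg
Osmolar gap = measured − calculated = 361 − 352.2 = 8.8 mOsm/kg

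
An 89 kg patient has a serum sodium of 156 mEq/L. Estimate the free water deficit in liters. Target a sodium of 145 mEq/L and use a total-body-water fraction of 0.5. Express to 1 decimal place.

TBW = 0.5 · 89 = 44.5 L
Free water deficit = TBW · (Na/145 − 1)
= 44.5 · (156/145 − 1)
= 44.5 · 0.0759
= 3.38 L

3.4 L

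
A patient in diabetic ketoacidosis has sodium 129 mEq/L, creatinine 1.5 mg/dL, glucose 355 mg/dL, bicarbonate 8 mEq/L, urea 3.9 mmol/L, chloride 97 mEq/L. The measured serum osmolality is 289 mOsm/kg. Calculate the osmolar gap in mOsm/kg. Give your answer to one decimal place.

7.4 mOsm/kg

Calculated osmolality = 2·Na + glucose/18 + urea
= 2·129 + 355/18 + 3.9
= 258 + 19.72 + 3.90
= 281.62 mOsm/kg ≈ 281.6 mOsm/kg
Osmolar gap = measured − calculated = 289 − 281.6 = 7.4 mOsm/kg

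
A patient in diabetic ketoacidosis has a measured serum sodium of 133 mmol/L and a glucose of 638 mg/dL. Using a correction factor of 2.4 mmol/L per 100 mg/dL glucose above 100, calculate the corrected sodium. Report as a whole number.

146 mmol/L

Corrected Na = measured Na + 2.4 · (glucose − 100)/100
= 133 + 2.4 · (638 − 100)/100
= 133 + 12.9
= 145.9 mmol/L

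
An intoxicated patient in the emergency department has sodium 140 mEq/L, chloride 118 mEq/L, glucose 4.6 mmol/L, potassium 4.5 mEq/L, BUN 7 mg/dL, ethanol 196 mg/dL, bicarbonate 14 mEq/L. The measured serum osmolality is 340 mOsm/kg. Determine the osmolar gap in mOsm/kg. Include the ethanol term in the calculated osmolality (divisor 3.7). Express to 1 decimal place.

-0.1 mOsm/kg

Calculated osmolality = 2·Na + glucose + BUN/2.8 + ethanol/3.7
= 2·140 + 4.6 + 7/2.8 + 196/3.7
= 280 + 4.60 + 2.50 + 52.97
= 340.07 mOsm/kg ≈ 340.1 mOsm/kg
Osmolar gap = measured − calculated = 340 − 340.1 = -0.1 mOsm/kg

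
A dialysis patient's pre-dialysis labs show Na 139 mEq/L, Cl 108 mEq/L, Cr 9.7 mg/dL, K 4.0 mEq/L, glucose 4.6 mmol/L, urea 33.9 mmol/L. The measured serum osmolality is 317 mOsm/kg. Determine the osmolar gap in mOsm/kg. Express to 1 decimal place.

Calculated osmolality = 2·Na + glucose + urea
= 2·139 + 4.6 + 33.9
= 278 + 4.60 + 33.90
= 316.5 mOsm/kg ≈ 316.5 mOsm/kg
Osmolar gap = measured − calculated = 317 − 316.5 = 0.5 mOsm/kg

0.5 mOsm/kg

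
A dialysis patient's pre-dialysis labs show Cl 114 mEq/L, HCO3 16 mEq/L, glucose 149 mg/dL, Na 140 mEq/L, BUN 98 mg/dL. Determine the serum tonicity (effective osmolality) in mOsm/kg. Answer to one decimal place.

288.3 mOsm/kg

Effective osmolality excludes urea (freely permeant across cell membranes):
2·Na + glucose/18
= 2·140 + 149/18
= 280 + 8.28
= 288.28 mOsm/kg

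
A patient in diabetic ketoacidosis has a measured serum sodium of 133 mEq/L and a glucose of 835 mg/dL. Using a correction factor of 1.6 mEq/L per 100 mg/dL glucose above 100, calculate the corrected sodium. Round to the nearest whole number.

Corrected Na = measured Na + 1.6 · (glucose − 100)/100
= 133 + 1.6 · (835 − 100)/100
= 133 + 11.8
= 144.8 mEq/L

145 mEq/L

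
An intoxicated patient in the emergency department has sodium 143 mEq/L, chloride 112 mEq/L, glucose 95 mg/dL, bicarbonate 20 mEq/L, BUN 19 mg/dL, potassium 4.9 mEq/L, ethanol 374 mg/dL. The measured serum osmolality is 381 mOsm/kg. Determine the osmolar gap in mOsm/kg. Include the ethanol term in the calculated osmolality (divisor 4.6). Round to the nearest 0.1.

1.6 mOsm/kg

Calculated osmolality = 2·Na + glucose/18 + BUN/2.8 + ethanol/4.6
= 2·143 + 95/18 + 19/2.8 + 374/4.6
= 286 + 5.28 + 6.79 + 81.30
= 379.37 mOsm/kg ≈ 379.4 mOsm/kg
Osmolar gap = measured − calculated = 381 − 379.4 = 1.6 mOsm/kg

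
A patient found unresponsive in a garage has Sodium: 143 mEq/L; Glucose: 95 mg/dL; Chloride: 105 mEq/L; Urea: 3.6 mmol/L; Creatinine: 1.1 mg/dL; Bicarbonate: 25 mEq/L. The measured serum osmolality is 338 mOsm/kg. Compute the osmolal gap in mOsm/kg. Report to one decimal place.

43.1 mOsm/kg

Calculated osmolality = 2·Na + glucose/18 + urea
= 2·143 + 95/18 + 3.6
= 286 + 5.28 + 3.60
= 294.88 mOsm/kg ≈ 294.9 mOsm/kg
Osmolar gap = measured − calculated = 338 − 294.9 = 43.1 mOsm/kg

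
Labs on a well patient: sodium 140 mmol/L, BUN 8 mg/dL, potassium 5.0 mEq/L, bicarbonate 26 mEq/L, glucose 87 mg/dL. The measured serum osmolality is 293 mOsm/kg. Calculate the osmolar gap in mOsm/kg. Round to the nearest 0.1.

Calculated osmolality = 2·Na + glucose/18 + BUN/2.8
= 2·140 + 87/18 + 8/2.8
= 280 + 4.83 + 2.86
= 287.69 mOsm/kg ≈ 287.7 mOsm/kg
Osmolar gap = measured − calculated = 293 − 287.7 = 5.3 mOsm/kg

5.3 mOsm/kg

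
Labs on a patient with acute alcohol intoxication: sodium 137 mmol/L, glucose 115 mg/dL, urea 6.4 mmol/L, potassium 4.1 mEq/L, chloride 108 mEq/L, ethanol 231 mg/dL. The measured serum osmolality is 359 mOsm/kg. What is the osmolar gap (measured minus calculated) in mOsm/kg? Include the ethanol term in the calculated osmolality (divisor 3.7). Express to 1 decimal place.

Calculated osmolality = 2·Na + glucose/18 + urea + ethanol/3.7
= 2·137 + 115/18 + 6.4 + 231/3.7
= 274 + 6.39 + 6.40 + 62.43
= 349.22 mOsm/kg ≈ 349.2 mOsm/kg
Osmolar gap = measured − calculated = 359 − 349.2 = 9.8 mOsm/kg

9.8 mOsm/kg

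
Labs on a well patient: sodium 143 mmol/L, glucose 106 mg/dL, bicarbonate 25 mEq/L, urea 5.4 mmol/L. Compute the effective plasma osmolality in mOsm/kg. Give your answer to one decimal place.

291.9 mOsm/kg

Effective osmolality excludes urea (freely permeant across cell membranes):
2·Na + glucose/18
= 2·143 + 106/18
= 286 + 5.89
= 291.89 mOsm/kg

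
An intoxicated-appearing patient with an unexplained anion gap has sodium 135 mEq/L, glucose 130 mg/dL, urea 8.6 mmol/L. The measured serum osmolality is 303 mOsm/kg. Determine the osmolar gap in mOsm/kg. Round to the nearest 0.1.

Calculated osmolality = 2·Na + glucose/18 + urea
= 2·135 + 130/18 + 8.6
= 270 + 7.22 + 8.60
= 285.82 mOsm/kg ≈ 285.8 mOsm/kg
Osmolar gap = measured − calculated = 303 − 285.8 = 17.2 mOsm/kg

17.2 mOsm/kg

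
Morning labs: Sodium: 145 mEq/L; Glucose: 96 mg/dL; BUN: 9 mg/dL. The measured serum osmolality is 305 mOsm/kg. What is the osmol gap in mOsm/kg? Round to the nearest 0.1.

6.5 mOsm/kg

Calculated osmolality = 2·Na + glucose/18 + BUN/2.8
= 2·145 + 96/18 + 9/2.8
= 290 + 5.33 + 3.21
= 298.54 mOsm/kg ≈ 298.5 mOsm/kg
Osmolar gap = measured − calculated = 305 − 298.5 = 6.5 mOsm/kg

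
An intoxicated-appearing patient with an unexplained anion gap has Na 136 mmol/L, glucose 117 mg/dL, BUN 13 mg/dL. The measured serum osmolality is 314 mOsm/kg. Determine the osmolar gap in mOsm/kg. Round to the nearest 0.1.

Calculated osmolality = 2·Na + glucose/18 + BUN/2.8
= 2·136 + 117/18 + 13/2.8
= 272 + 6.50 + 4.64
= 283.14 mOsm/kg ≈ 283.1 mOsm/kg
Osmolar gap = measured − calculated = 314 − 283.1 = 30.9 mOsm/kg

30.9 mOsm/kg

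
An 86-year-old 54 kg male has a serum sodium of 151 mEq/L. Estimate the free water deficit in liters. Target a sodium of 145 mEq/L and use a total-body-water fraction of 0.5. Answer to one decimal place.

TBW = 0.5 · 54 = 27 L
Free water deficit = TBW · (Na/145 − 1)
= 27 · (151/145 − 1)
= 27 · 0.0414
= 1.12 L

1.1 L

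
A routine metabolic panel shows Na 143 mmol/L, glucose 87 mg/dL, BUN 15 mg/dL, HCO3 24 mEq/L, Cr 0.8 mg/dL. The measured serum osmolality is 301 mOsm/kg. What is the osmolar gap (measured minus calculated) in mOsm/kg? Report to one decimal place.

4.8 mOsm/kg

Calculated osmolality = 2·Na + glucose/18 + BUN/2.8
= 2·143 + 87/18 + 15/2.8
= 286 + 4.83 + 5.36
= 296.19 mOsm/kg ≈ 296.2 mOsm/kg
Osmolar gap = measured − calculated = 301 − 296.2 = 4.8 mOsm/kg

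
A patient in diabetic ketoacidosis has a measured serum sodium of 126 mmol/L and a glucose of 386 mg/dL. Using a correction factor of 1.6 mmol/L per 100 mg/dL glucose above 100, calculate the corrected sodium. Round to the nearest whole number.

131 mmol/L

Corrected Na = measured Na + 1.6 · (glucose − 100)/100
= 126 + 1.6 · (386 − 100)/100
= 126 + 4.6
= 130.6 mmol/L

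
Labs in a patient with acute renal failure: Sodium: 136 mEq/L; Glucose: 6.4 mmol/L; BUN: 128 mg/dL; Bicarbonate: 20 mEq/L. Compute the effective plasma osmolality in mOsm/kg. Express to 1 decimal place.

Effective osmolality excludes urea (freely permeant across cell membranes):
2·Na + glucose
= 2·136 + 6.4
= 272 + 6.4
= 278.4 mOsm/kg

278.4 mOsm/kg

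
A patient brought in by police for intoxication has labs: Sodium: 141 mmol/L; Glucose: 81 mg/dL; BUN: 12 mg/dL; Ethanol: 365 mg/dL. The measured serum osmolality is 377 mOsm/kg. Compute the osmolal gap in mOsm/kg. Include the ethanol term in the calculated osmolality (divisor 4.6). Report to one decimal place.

6.9 mOsm/kg

Calculated osmolality = 2·Na + glucose/18 + BUN/2.8 + ethanol/4.6
= 2·141 + 81/18 + 12/2.8 + 365/4.6
= 282 + 4.50 + 4.29 + 79.35
= 370.14 mOsm/kg ≈ 370.1 mOsm/kg
Osmolar gap = measured − calculated = 377 − 370.1 = 6.9 mOsm/kg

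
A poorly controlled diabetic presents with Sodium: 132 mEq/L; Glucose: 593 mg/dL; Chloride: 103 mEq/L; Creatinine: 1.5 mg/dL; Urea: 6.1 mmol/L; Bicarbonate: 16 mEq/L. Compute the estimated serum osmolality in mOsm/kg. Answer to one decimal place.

Calculated osmolality = 2·Na + glucose/18 + urea
= 2·132 + 593/18 + 6.1
= 264 + 32.94 + 6.10
= 303.04 mOsm/kg

303.0 mOsm/kg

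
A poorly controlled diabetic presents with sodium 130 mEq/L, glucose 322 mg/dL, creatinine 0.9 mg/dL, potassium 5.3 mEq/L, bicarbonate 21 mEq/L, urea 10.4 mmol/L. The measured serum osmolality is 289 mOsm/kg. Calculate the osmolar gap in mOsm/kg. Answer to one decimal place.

Calculated osmolality = 2·Na + glucose/18 + urea
= 2·130 + 322/18 + 10.4
= 260 + 17.89 + 10.40
= 288.29 mOsm/kg ≈ 288.3 mOsm/kg
Osmolar gap = measured − calculated = 289 − 288.3 = 0.7 mOsm/kg

0.7 mOsm/kg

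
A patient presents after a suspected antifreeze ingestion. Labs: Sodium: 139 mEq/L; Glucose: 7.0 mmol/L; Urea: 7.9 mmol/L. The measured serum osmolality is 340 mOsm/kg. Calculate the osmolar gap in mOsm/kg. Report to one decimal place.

Calculated osmolality = 2·Na + glucose + urea
= 2·139 + 7 + 7.9
= 278 + 7 + 7.90
= 292.9 mOsm/kg ≈ 292.9 mOsm/kg
Osmolar gap = measured − calculated = 340 − 292.9 = 47.1 mOsm/kg

47.1 mOsm/kg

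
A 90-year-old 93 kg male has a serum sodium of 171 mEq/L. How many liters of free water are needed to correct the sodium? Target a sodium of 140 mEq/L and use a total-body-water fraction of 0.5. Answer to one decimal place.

TBW = 0.5 · 93 = 46.5 L
Free water deficit = TBW · (Na/140 − 1)
= 46.5 · (171/140 − 1)
= 46.5 · 0.2214
= 10.3 L

10.3 L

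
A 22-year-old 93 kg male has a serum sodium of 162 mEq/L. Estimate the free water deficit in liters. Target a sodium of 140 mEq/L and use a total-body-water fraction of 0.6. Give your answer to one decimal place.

8.8 L

TBW = 0.6 · 93 = 55.8 L
Free water deficit = TBW · (Na/140 − 1)
= 55.8 · (162/140 − 1)
= 55.8 · 0.1571
= 8.77 L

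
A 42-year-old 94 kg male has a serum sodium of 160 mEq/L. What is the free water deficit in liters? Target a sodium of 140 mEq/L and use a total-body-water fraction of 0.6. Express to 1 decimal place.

TBW = 0.6 · 94 = 56.4 L
Free water deficit = TBW · (Na/140 − 1)
= 56.4 · (160/140 − 1)
= 56.4 · 0.1429
= 8.06 L

8.1 L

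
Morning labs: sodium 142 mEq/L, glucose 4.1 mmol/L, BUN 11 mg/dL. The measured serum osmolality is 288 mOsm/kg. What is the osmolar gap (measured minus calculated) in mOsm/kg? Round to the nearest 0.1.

Calculated osmolality = 2·Na + glucose + BUN/2.8
= 2·142 + 4.1 + 11/2.8
= 284 + 4.10 + 3.93
= 292.03 mOsm/kg ≈ 292.0 mOsm/kg
Osmolar gap = measured − calculated = 288 − 292.0 = -4.0 mOsm/kg

-4.0 mOsm/kg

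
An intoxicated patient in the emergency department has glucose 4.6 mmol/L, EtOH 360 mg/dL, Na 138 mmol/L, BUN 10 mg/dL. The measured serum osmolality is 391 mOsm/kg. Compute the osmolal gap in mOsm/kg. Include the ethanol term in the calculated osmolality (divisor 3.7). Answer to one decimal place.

9.5 mOsm/kg

Calculated osmolality = 2·Na + glucose + BUN/2.8 + ethanol/3.7
= 2·138 + 4.6 + 10/2.8 + 360/3.7
= 276 + 4.60 + 3.57 + 97.30
= 381.47 mOsm/kg ≈ 381.5 mOsm/kg
Osmolar gap = measured − calculated = 391 − 381.5 = 9.5 mOsm/kg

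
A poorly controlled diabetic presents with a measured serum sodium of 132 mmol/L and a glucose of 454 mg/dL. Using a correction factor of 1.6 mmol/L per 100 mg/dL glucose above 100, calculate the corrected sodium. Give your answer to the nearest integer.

Corrected Na = measured Na + 1.6 · (glucose − 100)/100
= 132 + 1.6 · (454 − 100)/100
= 132 + 5.7
= 137.7 mmol/L

138 mmol/L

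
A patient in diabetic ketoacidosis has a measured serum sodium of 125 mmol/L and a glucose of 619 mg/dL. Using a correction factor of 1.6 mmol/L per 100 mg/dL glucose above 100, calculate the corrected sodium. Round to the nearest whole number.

Corrected Na = measured Na + 1.6 · (glucose − 100)/100
= 125 + 1.6 · (619 − 100)/100
= 125 + 8.3
= 133.3 mmol/L

133 mmol/L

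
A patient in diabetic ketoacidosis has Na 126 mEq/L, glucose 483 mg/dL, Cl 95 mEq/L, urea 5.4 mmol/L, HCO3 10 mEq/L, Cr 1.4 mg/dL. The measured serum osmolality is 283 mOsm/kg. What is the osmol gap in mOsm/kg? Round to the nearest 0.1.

Calculated osmolality = 2·Na + glucose/18 + urea
= 2·126 + 483/18 + 5.4
= 252 + 26.83 + 5.40
= 284.23 mOsm/kg ≈ 284.2 mOsm/kg
Osmolar gap = measured − calculated = 283 − 284.2 = -1.2 mOsm/kg

-1.2 mOsm/kg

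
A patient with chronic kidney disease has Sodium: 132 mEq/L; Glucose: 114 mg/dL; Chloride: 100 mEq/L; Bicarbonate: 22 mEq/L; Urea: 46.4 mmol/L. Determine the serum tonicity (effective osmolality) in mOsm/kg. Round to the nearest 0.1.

Effective osmolality excludes urea (freely permeant across cell membranes):
2·Na + glucose/18
= 2·132 + 114/18
= 264 + 6.33
= 270.33 mOsm/kg

270.3 mOsm/kg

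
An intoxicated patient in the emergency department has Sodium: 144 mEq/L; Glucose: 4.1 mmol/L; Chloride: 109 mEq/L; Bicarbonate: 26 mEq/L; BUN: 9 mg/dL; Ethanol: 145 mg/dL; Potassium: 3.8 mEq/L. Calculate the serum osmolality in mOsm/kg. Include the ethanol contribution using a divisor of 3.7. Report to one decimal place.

334.5 mOsm/kg

Calculated osmolality = 2·Na + glucose + BUN/2.8 + ethanol/3.7
= 2·144 + 4.1 + 9/2.8 + 145/3.7
= 288 + 4.10 + 3.21 + 39.19
= 334.5 mOsm/kg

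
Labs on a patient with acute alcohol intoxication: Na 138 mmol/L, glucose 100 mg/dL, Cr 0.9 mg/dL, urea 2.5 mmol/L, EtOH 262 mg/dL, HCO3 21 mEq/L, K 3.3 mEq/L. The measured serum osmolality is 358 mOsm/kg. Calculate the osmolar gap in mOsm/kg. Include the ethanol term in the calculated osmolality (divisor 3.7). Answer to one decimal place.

3.1 mOsm/kg

Calculated osmolality = 2·Na + glucose/18 + urea + ethanol/3.7
= 2·138 + 100/18 + 2.5 + 262/3.7
= 276 + 5.56 + 2.50 + 70.81
= 354.87 mOsm/kg ≈ 354.9 mOsm/kg
Osmolar gap = measured − calculated = 358 − 354.9 = 3.1 mOsm/kg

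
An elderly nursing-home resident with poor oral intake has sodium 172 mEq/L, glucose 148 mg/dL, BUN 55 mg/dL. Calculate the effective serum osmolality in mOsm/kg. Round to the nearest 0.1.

Effective osmolality excludes urea (freely permeant across cell membranes):
2·Na + glucose/18
= 2·172 + 148/18
= 344 + 8.22
= 352.22 mOsm/kg

352.2 mOsm/kg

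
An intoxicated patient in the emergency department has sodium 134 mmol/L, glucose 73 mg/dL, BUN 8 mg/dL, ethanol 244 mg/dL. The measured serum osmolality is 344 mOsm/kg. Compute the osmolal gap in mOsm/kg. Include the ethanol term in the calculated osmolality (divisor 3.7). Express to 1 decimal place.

3.1 mOsm/kg

Calculated osmolality = 2·Na + glucose/18 + BUN/2.8 + ethanol/3.7
= 2·134 + 73/18 + 8/2.8 + 244/3.7
= 268 + 4.06 + 2.86 + 65.95
= 340.87 mOsm/kg ≈ 340.9 mOsm/kg
Osmolar gap = measured − calculated = 344 − 340.9 = 3.1 mOsm/kg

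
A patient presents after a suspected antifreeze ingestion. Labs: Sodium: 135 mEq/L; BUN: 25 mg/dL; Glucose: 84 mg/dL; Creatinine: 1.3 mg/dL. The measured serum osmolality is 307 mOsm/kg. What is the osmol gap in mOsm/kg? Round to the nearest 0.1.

23.4 mOsm/kg

Calculated osmolality = 2·Na + glucose/18 + BUN/2.8
= 2·135 + 84/18 + 25/2.8
= 270 + 4.67 + 8.93
= 283.6 mOsm/kg ≈ 283.6 mOsm/kg
Osmolar gap = measured − calculated = 307 − 283.6 = 23.4 mOsm/kg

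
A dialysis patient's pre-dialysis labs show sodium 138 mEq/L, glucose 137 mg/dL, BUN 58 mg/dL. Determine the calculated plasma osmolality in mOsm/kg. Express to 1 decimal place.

304.3 mOsm/kg

Calculated osmolality = 2·Na + glucose/18 + BUN/2.8
= 2·138 + 137/18 + 58/2.8
= 276 + 7.61 + 20.71
= 304.32 mOsm/kg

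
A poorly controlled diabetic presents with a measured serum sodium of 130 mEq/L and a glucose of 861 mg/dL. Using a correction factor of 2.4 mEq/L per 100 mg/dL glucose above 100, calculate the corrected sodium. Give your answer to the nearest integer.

148 mEq/L

Corrected Na = measured Na + 2.4 · (glucose − 100)/100
= 130 + 2.4 · (861 − 100)/100
= 130 + 18.3
= 148.3 mEq/L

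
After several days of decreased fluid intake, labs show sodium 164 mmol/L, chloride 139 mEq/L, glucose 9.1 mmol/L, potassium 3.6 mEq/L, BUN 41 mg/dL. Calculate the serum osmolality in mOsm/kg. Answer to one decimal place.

351.7 mOsm/kg

Calculated osmolality = 2·Na + glucose + BUN/2.8
= 2·164 + 9.1 + 41/2.8
= 328 + 9.10 + 14.64
= 351.74 mOsm/kg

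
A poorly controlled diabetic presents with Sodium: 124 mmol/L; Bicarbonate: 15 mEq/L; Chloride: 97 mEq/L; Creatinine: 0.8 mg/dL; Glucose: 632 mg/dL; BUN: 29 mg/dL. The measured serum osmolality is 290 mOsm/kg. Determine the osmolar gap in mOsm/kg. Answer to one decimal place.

Calculated osmolality = 2·Na + glucose/18 + BUN/2.8
= 2·124 + 632/18 + 29/2.8
= 248 + 35.11 + 10.36
= 293.47 mOsm/kg ≈ 293.5 mOsm/kg
Osmolar gap = measured − calculated = 290 − 293.5 = -3.5 mOsm/kg

-3.5 mOsm/kg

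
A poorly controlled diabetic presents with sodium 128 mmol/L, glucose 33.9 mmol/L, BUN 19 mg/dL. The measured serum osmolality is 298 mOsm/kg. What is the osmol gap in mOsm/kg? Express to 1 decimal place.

1.3 mOsm/kg

Calculated osmolality = 2·Na + glucose + BUN/2.8
= 2·128 + 33.9 + 19/2.8
= 256 + 33.90 + 6.79
= 296.69 mOsm/kg ≈ 296.7 mOsm/kg
Osmolar gap = measured − calculated = 298 − 296.7 = 1.3 mOsm/kg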